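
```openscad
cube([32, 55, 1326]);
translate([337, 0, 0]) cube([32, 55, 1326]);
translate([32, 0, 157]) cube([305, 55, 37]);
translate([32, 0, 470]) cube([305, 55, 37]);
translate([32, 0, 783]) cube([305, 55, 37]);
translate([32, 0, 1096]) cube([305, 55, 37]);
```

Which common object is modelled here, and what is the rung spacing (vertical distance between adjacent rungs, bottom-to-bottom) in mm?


A ladder. The rung spacing is 313 mm.

Two tall 32×55 posts with 4 short bars between them — a ladder. Adjacent rungs sit at z = 157 and z = 470, so the spacing is 470 − 157 = 313 mm.


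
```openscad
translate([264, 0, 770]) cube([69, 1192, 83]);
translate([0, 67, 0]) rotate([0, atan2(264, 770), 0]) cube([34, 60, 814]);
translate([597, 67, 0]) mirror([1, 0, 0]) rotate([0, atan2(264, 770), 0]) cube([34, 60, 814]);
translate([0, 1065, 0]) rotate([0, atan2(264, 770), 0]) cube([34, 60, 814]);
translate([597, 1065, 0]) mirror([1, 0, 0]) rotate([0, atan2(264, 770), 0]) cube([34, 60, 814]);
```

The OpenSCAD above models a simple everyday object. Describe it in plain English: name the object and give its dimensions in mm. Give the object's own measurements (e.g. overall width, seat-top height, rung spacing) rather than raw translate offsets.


A sawhorse. A 69×1192×83 mm beam (x, y, z) sits on two A-frame leg pairs. Each pair is two raked legs of 34×60 mm section (60 mm along y) splaying symmetrically in x. Each leg rises 770 mm vertically over 264 mm of horizontal reach and is 814 mm long along its own axis. Every leg's outer bottom edge rests on the floor and its outer top edge meets a bottom edge of the beam — the left legs (tilting toward +x) meet the beam's −x bottom edge, the right legs (their mirror images, tilting toward −x) meet its +x bottom edge — so the leg tops tuck under the beam, the beam's underside is 770 mm above the floor, and the feet are 597 mm apart outside-to-outside with the beam centred between them. The two leg pairs are set in 67 mm from either end of the beam.


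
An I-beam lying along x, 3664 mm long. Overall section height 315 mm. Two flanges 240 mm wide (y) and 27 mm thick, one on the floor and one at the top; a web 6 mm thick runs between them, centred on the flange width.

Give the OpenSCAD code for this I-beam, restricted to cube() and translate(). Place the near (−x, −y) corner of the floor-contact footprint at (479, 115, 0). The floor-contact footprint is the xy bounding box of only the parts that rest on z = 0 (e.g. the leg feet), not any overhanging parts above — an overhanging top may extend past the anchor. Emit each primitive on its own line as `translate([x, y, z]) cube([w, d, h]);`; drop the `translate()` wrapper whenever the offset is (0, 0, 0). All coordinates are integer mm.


translate([479, 115, 0]) cube([3664, 240, 27]);
translate([479, 232, 27]) cube([3664, 6, 261]);
translate([479, 115, 288]) cube([3664, 240, 27]);


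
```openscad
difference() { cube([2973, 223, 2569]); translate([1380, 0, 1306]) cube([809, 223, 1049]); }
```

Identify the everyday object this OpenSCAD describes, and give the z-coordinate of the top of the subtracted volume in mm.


A wall with a window opening. The window head height is 2355 mm.

A wall with a rectangular opening subtracted — a window. Sill at z = 1306, opening 1049 mm tall, so the head is at 1306 + 1049 = 2355 mm.


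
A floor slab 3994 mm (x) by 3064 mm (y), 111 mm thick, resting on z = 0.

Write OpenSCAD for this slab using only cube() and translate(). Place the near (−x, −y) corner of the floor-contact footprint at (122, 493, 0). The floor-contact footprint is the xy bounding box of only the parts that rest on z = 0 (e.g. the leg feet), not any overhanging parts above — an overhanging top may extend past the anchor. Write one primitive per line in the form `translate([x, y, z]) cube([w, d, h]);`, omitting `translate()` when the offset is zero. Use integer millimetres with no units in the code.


translate([122, 493, 0]) cube([3994, 3064, 111]);


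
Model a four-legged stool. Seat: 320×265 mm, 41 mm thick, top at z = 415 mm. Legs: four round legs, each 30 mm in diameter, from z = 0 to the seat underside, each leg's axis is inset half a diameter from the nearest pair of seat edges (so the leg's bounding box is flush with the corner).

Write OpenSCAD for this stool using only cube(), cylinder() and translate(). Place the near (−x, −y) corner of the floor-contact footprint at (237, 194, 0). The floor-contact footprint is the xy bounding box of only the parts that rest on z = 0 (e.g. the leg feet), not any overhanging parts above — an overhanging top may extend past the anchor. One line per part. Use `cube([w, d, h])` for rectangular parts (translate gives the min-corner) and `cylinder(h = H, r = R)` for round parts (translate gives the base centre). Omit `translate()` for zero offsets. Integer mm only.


translate([237, 194, 374]) cube([320, 265, 41]);
translate([252, 209, 0]) cylinder(h = 374, r = 15);
translate([542, 209, 0]) cylinder(h = 374, r = 15);
translate([252, 444, 0]) cylinder(h = 374, r = 15);
translate([542, 444, 0]) cylinder(h = 374, r = 15);


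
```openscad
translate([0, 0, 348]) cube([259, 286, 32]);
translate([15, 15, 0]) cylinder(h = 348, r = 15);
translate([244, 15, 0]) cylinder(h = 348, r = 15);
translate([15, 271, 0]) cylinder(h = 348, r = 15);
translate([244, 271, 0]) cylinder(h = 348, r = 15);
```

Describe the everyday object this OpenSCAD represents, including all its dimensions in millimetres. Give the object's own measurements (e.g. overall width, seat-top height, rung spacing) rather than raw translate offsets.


A four-legged stool. The seat is a 259×286×32 mm slab whose top surface is at z = 380 mm; four round legs, each 30 mm in diameter, run from the floor (z = 0) to the underside of the seat, each leg's axis is inset half a diameter from the nearest pair of seat edges (so the leg's bounding box is flush with the corner).


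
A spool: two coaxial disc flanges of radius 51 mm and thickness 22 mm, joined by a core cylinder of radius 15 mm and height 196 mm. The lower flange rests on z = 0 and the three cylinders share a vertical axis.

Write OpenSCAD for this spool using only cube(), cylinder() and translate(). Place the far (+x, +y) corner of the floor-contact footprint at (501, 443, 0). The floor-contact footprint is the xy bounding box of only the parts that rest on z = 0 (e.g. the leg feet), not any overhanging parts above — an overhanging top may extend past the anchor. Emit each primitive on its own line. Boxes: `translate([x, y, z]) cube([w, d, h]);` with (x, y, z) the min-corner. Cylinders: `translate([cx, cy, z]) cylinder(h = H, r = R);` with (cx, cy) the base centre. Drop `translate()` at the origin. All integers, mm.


translate([450, 392, 0]) cylinder(h = 22, r = 51);
translate([450, 392, 22]) cylinder(h = 196, r = 15);
translate([450, 392, 218]) cylinder(h = 22, r = 51);


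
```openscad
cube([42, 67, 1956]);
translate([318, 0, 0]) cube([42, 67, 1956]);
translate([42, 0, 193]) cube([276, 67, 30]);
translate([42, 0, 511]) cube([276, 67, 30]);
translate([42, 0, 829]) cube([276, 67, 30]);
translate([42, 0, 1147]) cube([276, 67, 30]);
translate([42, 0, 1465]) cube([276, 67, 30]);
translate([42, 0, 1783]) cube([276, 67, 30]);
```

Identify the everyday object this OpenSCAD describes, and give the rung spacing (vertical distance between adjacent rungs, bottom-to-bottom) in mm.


A ladder. The rung spacing is 318 mm.

Two tall 42×67 posts with 6 short bars between them — a ladder. Adjacent rungs sit at z = 193 and z = 511, so the spacing is 511 − 193 = 318 mm.


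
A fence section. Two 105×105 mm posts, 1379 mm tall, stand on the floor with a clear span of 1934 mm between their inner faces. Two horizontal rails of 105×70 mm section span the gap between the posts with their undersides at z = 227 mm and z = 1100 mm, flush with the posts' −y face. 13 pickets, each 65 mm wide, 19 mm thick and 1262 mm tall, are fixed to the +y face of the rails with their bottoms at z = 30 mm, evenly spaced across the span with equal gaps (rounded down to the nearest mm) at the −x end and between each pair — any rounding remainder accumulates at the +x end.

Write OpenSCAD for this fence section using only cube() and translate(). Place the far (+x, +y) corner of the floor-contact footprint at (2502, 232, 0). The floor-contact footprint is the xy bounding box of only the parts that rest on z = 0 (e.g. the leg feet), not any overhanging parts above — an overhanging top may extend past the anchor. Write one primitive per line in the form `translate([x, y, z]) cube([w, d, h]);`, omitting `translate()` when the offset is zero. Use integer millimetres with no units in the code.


translate([358, 127, 0]) cube([105, 105, 1379]);
translate([2397, 127, 0]) cube([105, 105, 1379]);
translate([463, 127, 227]) cube([1934, 105, 70]);
translate([463, 127, 1100]) cube([1934, 105, 70]);
translate([540, 232, 30]) cube([65, 19, 1262]);
translate([682, 232, 30]) cube([65, 19, 1262]);
translate([824, 232, 30]) cube([65, 19, 1262]);
translate([966, 232, 30]) cube([65, 19, 1262]);
translate([1108, 232, 30]) cube([65, 19, 1262]);
translate([1250, 232, 30]) cube([65, 19, 1262]);
translate([1392, 232, 30]) cube([65, 19, 1262]);
translate([1534, 232, 30]) cube([65, 19, 1262]);
translate([1676, 232, 30]) cube([65, 19, 1262]);
translate([1818, 232, 30]) cube([65, 19, 1262]);
translate([1960, 232, 30]) cube([65, 19, 1262]);
translate([2102, 232, 30]) cube([65, 19, 1262]);
translate([2244, 232, 30]) cube([65, 19, 1262]);


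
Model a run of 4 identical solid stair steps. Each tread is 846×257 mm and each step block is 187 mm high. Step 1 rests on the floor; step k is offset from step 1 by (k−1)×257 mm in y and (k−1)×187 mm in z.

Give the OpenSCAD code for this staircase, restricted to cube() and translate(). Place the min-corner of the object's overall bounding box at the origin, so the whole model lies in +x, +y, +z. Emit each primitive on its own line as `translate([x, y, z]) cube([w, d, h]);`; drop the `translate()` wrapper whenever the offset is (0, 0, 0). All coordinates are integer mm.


cube([846, 257, 187]);
translate([0, 257, 187]) cube([846, 257, 187]);
translate([0, 514, 374]) cube([846, 257, 187]);
translate([0, 771, 561]) cube([846, 257, 187]);


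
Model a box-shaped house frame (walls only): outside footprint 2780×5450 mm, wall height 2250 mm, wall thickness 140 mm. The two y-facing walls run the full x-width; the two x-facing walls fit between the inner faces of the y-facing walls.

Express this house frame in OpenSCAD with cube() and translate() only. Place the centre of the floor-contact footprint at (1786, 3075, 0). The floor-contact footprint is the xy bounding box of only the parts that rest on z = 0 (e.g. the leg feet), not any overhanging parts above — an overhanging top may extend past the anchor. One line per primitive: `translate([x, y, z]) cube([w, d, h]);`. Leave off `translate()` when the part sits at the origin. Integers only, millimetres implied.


translate([396, 350, 0]) cube([2780, 140, 2250]);
translate([396, 5660, 0]) cube([2780, 140, 2250]);
translate([396, 490, 0]) cube([140, 5170, 2250]);
translate([3036, 490, 0]) cube([140, 5170, 2250]);


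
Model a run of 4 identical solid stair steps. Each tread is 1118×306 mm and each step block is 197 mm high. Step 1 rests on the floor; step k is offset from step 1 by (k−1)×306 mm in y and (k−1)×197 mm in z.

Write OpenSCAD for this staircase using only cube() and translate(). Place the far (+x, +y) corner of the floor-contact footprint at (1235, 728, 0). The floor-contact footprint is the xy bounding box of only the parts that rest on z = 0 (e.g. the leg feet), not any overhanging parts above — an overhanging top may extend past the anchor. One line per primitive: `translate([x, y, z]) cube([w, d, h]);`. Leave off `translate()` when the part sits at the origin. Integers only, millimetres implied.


translate([117, 422, 0]) cube([1118, 306, 197]);
translate([117, 728, 197]) cube([1118, 306, 197]);
translate([117, 1034, 394]) cube([1118, 306, 197]);
translate([117, 1340, 591]) cube([1118, 306, 197]);


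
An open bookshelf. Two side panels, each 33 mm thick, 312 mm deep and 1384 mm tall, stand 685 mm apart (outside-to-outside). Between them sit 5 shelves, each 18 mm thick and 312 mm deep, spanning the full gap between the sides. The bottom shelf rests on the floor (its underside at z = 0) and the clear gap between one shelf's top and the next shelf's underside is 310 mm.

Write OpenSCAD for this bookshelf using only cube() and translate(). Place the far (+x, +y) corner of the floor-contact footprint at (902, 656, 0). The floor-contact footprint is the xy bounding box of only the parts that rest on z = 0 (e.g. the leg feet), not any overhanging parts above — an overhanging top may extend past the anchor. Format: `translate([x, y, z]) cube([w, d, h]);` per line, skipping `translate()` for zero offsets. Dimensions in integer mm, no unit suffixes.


translate([217, 344, 0]) cube([33, 312, 1384]);
translate([869, 344, 0]) cube([33, 312, 1384]);
translate([250, 344, 0]) cube([619, 312, 18]);
translate([250, 344, 328]) cube([619, 312, 18]);
translate([250, 344, 656]) cube([619, 312, 18]);
translate([250, 344, 984]) cube([619, 312, 18]);
translate([250, 344, 1312]) cube([619, 312, 18]);


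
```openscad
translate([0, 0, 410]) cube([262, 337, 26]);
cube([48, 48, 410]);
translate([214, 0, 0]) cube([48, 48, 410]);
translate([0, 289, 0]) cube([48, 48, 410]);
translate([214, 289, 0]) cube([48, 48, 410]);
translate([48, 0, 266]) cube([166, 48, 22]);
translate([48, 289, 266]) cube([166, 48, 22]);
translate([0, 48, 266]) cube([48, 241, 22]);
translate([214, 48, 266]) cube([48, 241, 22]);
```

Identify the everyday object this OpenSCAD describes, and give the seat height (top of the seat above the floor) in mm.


A stool. The seat height is 436 mm.

A 262×337×26 slab at z = 410 on four corner posts — a stool. The seat top is 410 + 26 = 436 mm.


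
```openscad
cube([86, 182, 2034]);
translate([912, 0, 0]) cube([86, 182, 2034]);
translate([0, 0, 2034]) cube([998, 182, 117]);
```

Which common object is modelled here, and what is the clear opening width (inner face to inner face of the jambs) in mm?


A door frame. The clear opening width is 826 mm.

Two 2034 mm tall posts with a header on top — a door frame. The left jamb is 86 mm wide at x = 0; the right jamb starts at x = 912. The clear opening is 912 − 86 = 826 mm.


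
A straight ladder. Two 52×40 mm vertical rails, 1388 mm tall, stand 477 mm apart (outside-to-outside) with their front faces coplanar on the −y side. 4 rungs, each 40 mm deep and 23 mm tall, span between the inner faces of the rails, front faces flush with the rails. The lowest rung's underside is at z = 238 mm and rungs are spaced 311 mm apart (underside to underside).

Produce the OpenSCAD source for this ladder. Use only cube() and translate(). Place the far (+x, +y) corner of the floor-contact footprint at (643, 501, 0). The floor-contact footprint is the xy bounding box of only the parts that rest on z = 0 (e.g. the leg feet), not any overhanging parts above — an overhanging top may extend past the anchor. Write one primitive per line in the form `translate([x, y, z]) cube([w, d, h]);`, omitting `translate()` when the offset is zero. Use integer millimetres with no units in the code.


// rung span = 477 - 2*52 = 373
// rung[k] z = 238 + k*311
translate([166, 461, 0]) cube([52, 40, 1388]);
translate([591, 461, 0]) cube([52, 40, 1388]);
translate([218, 461, 238]) cube([373, 40, 23]);
translate([218, 461, 549]) cube([373, 40, 23]);
translate([218, 461, 860]) cube([373, 40, 23]);
translate([218, 461, 1171]) cube([373, 40, 23]);


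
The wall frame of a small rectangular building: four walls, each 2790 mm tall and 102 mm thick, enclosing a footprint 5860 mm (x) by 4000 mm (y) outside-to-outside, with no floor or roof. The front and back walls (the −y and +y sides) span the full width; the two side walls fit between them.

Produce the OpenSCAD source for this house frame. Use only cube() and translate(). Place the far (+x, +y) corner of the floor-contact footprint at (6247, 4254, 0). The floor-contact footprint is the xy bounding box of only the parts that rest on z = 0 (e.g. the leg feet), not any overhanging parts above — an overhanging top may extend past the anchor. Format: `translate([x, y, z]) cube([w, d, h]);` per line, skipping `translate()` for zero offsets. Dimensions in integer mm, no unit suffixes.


translate([387, 254, 0]) cube([5860, 102, 2790]);
translate([387, 4152, 0]) cube([5860, 102, 2790]);
translate([387, 356, 0]) cube([102, 3796, 2790]);
translate([6145, 356, 0]) cube([102, 3796, 2790]);


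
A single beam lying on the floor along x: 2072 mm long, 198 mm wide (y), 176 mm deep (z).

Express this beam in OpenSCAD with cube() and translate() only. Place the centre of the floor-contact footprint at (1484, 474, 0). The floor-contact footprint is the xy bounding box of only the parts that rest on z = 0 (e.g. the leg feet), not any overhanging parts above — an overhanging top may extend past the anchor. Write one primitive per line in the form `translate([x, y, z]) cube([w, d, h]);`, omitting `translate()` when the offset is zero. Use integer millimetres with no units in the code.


translate([448, 375, 0]) cube([2072, 198, 176]);


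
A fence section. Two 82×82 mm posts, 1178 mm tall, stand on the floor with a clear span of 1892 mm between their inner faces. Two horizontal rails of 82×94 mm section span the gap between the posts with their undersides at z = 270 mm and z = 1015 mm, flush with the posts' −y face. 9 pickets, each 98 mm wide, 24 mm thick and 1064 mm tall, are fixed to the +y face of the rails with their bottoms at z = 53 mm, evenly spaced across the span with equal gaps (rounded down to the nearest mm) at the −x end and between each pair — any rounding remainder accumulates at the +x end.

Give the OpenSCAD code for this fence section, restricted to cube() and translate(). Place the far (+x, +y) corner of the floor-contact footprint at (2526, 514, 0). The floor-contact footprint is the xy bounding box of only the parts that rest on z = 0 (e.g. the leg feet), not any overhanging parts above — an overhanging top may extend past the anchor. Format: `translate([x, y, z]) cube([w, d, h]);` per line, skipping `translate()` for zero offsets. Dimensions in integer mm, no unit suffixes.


translate([470, 432, 0]) cube([82, 82, 1178]);
translate([2444, 432, 0]) cube([82, 82, 1178]);
translate([552, 432, 270]) cube([1892, 82, 94]);
translate([552, 432, 1015]) cube([1892, 82, 94]);
translate([653, 514, 53]) cube([98, 24, 1064]);
translate([852, 514, 53]) cube([98, 24, 1064]);
translate([1051, 514, 53]) cube([98, 24, 1064]);
translate([1250, 514, 53]) cube([98, 24, 1064]);
translate([1449, 514, 53]) cube([98, 24, 1064]);
translate([1648, 514, 53]) cube([98, 24, 1064]);
translate([1847, 514, 53]) cube([98, 24, 1064]);
translate([2046, 514, 53]) cube([98, 24, 1064]);
translate([2245, 514, 53]) cube([98, 24, 1064]);


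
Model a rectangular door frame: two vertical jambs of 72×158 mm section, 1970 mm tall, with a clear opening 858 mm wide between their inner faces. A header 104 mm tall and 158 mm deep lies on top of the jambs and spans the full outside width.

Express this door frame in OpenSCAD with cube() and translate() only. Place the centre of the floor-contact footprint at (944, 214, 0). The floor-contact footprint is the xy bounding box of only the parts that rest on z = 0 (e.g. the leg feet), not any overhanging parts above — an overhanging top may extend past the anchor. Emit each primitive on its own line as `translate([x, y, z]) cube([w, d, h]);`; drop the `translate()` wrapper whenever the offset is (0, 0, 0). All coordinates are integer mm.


translate([443, 135, 0]) cube([72, 158, 1970]);
translate([1373, 135, 0]) cube([72, 158, 1970]);
translate([443, 135, 1970]) cube([1002, 158, 104]);


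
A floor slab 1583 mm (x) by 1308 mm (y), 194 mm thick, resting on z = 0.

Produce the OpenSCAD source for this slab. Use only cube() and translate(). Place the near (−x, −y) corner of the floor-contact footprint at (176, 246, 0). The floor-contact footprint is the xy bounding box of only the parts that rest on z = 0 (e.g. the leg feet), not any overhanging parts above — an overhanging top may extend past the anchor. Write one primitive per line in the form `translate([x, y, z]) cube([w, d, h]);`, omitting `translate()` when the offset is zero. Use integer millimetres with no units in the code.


translate([176, 246, 0]) cube([1583, 1308, 194]);


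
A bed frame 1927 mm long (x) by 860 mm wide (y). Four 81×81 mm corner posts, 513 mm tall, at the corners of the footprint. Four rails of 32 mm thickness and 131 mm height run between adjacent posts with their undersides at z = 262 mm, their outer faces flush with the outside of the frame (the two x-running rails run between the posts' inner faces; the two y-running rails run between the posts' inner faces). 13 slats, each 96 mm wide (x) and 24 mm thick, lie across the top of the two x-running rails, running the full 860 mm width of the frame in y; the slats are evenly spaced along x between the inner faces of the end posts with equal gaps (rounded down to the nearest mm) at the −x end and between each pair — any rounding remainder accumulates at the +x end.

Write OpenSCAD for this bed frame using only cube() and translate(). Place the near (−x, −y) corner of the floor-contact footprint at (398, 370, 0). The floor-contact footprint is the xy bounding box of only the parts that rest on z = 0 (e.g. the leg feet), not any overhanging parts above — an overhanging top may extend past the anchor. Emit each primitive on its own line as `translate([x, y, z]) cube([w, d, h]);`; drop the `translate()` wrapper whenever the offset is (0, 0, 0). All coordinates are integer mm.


// slat z = rail_z + rail_h = 262 + 131 = 393
// slat gap = ⌊(1765 − 13·96) / 14⌋ = 36
translate([398, 370, 0]) cube([81, 81, 513]);
translate([398, 1149, 0]) cube([81, 81, 513]);
translate([2244, 370, 0]) cube([81, 81, 513]);
translate([2244, 1149, 0]) cube([81, 81, 513]);
translate([479, 370, 262]) cube([1765, 32, 131]);
translate([479, 1198, 262]) cube([1765, 32, 131]);
translate([398, 451, 262]) cube([32, 698, 131]);
translate([2293, 451, 262]) cube([32, 698, 131]);
translate([515, 370, 393]) cube([96, 860, 24]);
translate([647, 370, 393]) cube([96, 860, 24]);
translate([779, 370, 393]) cube([96, 860, 24]);
translate([911, 370, 393]) cube([96, 860, 24]);
translate([1043, 370, 393]) cube([96, 860, 24]);
translate([1175, 370, 393]) cube([96, 860, 24]);
translate([1307, 370, 393]) cube([96, 860, 24]);
translate([1439, 370, 393]) cube([96, 860, 24]);
translate([1571, 370, 393]) cube([96, 860, 24]);
translate([1703, 370, 393]) cube([96, 860, 24]);
translate([1835, 370, 393]) cube([96, 860, 24]);
translate([1967, 370, 393]) cube([96, 860, 24]);
translate([2099, 370, 393]) cube([96, 860, 24]);


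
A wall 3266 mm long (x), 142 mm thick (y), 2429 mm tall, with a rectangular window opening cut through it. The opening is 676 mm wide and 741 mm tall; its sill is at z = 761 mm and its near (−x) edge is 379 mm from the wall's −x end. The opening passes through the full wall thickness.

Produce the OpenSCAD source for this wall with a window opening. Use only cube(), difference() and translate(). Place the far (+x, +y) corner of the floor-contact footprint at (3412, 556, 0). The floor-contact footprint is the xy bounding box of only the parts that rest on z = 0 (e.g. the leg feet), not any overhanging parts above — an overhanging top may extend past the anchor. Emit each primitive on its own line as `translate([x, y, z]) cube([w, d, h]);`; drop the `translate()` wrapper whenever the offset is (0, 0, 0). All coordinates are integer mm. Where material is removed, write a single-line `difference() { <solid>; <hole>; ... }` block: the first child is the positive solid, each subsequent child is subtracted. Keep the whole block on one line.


difference() { translate([146, 414, 0]) cube([3266, 142, 2429]); translate([525, 414, 761]) cube([676, 142, 741]); }


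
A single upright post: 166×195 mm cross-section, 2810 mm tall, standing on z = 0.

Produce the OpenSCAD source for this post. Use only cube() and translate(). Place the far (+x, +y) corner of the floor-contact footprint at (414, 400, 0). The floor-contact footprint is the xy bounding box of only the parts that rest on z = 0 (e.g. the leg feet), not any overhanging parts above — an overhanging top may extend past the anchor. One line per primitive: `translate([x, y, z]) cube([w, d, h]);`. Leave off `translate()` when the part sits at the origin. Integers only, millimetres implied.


translate([248, 205, 0]) cube([166, 195, 2810]);


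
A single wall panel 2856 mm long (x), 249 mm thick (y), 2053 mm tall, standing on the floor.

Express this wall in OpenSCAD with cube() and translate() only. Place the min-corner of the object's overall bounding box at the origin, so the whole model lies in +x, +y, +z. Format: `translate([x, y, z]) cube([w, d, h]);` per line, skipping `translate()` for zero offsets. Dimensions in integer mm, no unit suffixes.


cube([2856, 249, 2053]);


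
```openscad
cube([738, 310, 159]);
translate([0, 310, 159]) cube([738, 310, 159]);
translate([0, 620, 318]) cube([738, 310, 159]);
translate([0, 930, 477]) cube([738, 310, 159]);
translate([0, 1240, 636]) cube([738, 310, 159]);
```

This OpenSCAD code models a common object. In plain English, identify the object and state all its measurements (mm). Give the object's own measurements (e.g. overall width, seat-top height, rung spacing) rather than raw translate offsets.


A straight staircase of 5 solid steps. Each step is 738 mm wide (x), 310 mm deep (y, the going) and 159 mm tall (the rise). The first step rests on the floor; each subsequent step sits one going further in +y and one rise higher in +z, directly behind and above the previous step with no overlap.


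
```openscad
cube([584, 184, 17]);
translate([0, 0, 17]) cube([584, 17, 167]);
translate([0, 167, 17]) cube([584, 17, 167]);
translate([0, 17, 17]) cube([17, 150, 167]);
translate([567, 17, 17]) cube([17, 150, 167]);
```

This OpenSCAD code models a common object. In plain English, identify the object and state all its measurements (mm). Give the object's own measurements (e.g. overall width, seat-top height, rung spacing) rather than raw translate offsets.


An open-topped rectangular box: outside dimensions 584×184×184 mm, with a uniform wall and base thickness of 17 mm. The base is a full 584×184 slab on the floor; four walls sit on top of the base. The front and back walls (the −y and +y sides) span the full width; the two side walls fit between them.


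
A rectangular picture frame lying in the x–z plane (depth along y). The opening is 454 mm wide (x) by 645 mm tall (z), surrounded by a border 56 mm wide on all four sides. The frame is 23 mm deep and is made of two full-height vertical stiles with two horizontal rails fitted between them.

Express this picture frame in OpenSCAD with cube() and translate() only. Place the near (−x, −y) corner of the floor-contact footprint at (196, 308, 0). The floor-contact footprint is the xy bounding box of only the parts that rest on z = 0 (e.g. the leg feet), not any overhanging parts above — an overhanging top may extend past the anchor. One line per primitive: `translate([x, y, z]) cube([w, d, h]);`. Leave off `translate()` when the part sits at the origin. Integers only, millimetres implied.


translate([196, 308, 0]) cube([56, 23, 757]);
translate([706, 308, 0]) cube([56, 23, 757]);
translate([252, 308, 0]) cube([454, 23, 56]);
translate([252, 308, 701]) cube([454, 23, 56]);


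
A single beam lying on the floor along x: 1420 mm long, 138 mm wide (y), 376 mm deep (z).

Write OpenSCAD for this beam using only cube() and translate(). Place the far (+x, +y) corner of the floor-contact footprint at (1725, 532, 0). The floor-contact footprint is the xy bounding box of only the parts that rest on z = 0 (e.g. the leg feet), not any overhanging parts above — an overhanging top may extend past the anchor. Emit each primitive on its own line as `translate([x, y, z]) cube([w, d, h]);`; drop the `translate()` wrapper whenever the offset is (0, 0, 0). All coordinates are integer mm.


translate([305, 394, 0]) cube([1420, 138, 376]);


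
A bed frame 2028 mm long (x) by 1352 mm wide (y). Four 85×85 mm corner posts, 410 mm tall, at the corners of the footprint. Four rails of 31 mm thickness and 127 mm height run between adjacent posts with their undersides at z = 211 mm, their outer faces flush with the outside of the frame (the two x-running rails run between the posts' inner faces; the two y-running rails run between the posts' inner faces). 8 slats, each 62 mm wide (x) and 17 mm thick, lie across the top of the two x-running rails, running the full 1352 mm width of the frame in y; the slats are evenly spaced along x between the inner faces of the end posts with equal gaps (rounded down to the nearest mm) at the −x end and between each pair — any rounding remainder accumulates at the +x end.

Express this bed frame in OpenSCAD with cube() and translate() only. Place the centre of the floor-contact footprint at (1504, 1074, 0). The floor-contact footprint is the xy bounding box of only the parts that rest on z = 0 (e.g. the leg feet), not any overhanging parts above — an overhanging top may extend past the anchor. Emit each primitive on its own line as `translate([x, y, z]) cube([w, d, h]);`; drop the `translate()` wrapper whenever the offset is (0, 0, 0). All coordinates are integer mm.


translate([490, 398, 0]) cube([85, 85, 410]);
translate([490, 1665, 0]) cube([85, 85, 410]);
translate([2433, 398, 0]) cube([85, 85, 410]);
translate([2433, 1665, 0]) cube([85, 85, 410]);
translate([575, 398, 211]) cube([1858, 31, 127]);
translate([575, 1719, 211]) cube([1858, 31, 127]);
translate([490, 483, 211]) cube([31, 1182, 127]);
translate([2487, 483, 211]) cube([31, 1182, 127]);
translate([726, 398, 338]) cube([62, 1352, 17]);
translate([939, 398, 338]) cube([62, 1352, 17]);
translate([1152, 398, 338]) cube([62, 1352, 17]);
translate([1365, 398, 338]) cube([62, 1352, 17]);
translate([1578, 398, 338]) cube([62, 1352, 17]);
translate([1791, 398, 338]) cube([62, 1352, 17]);
translate([2004, 398, 338]) cube([62, 1352, 17]);
translate([2217, 398, 338]) cube([62, 1352, 17]);


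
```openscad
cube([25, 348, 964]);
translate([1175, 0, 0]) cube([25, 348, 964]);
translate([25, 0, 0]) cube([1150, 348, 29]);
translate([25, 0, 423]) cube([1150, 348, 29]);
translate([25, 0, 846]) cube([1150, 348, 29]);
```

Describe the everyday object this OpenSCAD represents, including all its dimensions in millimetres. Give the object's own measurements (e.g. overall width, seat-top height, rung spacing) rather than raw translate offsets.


An open bookshelf. Two side panels, each 25 mm thick, 348 mm deep and 964 mm tall, stand 1200 mm apart (outside-to-outside). Between them sit 3 shelves, each 29 mm thick and 348 mm deep, spanning the full gap between the sides. The bottom shelf rests on the floor (its underside at z = 0) and the clear gap between one shelf's top and the next shelf's underside is 394 mm.


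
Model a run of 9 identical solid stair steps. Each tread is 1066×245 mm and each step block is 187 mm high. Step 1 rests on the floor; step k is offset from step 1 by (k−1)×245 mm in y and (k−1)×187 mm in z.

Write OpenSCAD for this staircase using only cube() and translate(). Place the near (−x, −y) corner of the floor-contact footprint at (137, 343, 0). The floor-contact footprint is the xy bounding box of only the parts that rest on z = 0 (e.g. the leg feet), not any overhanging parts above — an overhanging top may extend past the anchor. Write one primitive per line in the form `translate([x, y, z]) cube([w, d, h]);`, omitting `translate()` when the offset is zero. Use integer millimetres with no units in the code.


translate([137, 343, 0]) cube([1066, 245, 187]);
translate([137, 588, 187]) cube([1066, 245, 187]);
translate([137, 833, 374]) cube([1066, 245, 187]);
translate([137, 1078, 561]) cube([1066, 245, 187]);
translate([137, 1323, 748]) cube([1066, 245, 187]);
translate([137, 1568, 935]) cube([1066, 245, 187]);
translate([137, 1813, 1122]) cube([1066, 245, 187]);
translate([137, 2058, 1309]) cube([1066, 245, 187]);
translate([137, 2303, 1496]) cube([1066, 245, 187]);


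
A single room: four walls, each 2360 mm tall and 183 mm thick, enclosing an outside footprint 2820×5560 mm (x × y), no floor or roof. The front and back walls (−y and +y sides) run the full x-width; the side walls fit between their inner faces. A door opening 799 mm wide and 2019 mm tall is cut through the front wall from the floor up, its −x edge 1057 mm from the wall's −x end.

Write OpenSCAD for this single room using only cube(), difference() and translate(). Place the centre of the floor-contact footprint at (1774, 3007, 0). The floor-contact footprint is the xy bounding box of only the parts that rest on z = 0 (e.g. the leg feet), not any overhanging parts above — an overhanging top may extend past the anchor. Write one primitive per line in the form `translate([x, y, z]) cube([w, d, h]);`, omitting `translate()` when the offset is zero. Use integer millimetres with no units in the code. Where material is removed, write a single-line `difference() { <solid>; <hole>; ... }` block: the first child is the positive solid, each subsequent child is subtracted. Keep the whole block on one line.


difference() { translate([364, 227, 0]) cube([2820, 183, 2360]); translate([1421, 227, 0]) cube([799, 183, 2019]); }
translate([364, 5604, 0]) cube([2820, 183, 2360]);
translate([364, 410, 0]) cube([183, 5194, 2360]);
translate([3001, 410, 0]) cube([183, 5194, 2360]);


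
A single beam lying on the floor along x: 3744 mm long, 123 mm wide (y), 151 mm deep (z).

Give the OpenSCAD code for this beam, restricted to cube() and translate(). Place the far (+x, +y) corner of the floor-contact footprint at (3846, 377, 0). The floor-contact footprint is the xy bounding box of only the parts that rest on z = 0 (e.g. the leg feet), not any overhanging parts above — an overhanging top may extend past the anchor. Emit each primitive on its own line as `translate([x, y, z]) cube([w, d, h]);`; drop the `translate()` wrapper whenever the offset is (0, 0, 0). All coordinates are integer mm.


translate([102, 254, 0]) cube([3744, 123, 151]);


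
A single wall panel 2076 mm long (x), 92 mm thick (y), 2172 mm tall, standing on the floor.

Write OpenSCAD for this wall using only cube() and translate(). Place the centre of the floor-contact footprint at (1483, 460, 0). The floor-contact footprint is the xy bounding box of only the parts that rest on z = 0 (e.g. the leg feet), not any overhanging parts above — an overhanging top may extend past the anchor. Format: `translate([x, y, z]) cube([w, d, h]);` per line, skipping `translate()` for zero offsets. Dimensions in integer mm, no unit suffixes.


translate([445, 414, 0]) cube([2076, 92, 2172]);


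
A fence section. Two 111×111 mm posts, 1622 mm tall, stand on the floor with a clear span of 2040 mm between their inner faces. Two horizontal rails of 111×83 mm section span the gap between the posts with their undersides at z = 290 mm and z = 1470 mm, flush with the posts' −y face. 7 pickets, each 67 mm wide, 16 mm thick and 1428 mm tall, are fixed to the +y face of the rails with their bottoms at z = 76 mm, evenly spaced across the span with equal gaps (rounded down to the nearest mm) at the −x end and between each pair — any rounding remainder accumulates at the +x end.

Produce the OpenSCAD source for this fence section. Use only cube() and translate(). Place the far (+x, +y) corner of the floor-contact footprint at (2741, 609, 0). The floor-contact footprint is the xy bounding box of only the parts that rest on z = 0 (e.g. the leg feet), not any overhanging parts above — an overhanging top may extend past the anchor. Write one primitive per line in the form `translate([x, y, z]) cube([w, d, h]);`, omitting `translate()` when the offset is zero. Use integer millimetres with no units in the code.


translate([479, 498, 0]) cube([111, 111, 1622]);
translate([2630, 498, 0]) cube([111, 111, 1622]);
translate([590, 498, 290]) cube([2040, 111, 83]);
translate([590, 498, 1470]) cube([2040, 111, 83]);
translate([786, 609, 76]) cube([67, 16, 1428]);
translate([1049, 609, 76]) cube([67, 16, 1428]);
translate([1312, 609, 76]) cube([67, 16, 1428]);
translate([1575, 609, 76]) cube([67, 16, 1428]);
translate([1838, 609, 76]) cube([67, 16, 1428]);
translate([2101, 609, 76]) cube([67, 16, 1428]);
translate([2364, 609, 76]) cube([67, 16, 1428]);


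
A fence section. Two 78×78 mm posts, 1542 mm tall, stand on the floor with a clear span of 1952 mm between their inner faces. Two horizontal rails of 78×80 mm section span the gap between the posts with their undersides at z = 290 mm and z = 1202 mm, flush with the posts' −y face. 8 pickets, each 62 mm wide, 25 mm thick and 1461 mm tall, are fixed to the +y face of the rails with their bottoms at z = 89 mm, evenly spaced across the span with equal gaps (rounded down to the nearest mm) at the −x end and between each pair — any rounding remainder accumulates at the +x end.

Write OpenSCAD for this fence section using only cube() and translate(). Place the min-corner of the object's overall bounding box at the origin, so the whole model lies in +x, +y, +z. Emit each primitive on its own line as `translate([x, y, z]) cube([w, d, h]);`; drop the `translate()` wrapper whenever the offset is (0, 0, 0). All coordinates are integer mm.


cube([78, 78, 1542]);
translate([2030, 0, 0]) cube([78, 78, 1542]);
translate([78, 0, 290]) cube([1952, 78, 80]);
translate([78, 0, 1202]) cube([1952, 78, 80]);
translate([239, 78, 89]) cube([62, 25, 1461]);
translate([462, 78, 89]) cube([62, 25, 1461]);
translate([685, 78, 89]) cube([62, 25, 1461]);
translate([908, 78, 89]) cube([62, 25, 1461]);
translate([1131, 78, 89]) cube([62, 25, 1461]);
translate([1354, 78, 89]) cube([62, 25, 1461]);
translate([1577, 78, 89]) cube([62, 25, 1461]);
translate([1800, 78, 89]) cube([62, 25, 1461]);


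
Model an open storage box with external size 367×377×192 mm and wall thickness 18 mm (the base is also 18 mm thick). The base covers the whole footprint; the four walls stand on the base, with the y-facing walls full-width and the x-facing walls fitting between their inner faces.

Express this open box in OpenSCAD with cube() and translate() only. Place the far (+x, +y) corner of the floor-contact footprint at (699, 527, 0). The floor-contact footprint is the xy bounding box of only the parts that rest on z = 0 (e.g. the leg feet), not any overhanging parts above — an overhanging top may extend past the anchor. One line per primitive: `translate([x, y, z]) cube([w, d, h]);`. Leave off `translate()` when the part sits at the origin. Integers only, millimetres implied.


translate([332, 150, 0]) cube([367, 377, 18]);
translate([332, 150, 18]) cube([367, 18, 174]);
translate([332, 509, 18]) cube([367, 18, 174]);
translate([332, 168, 18]) cube([18, 341, 174]);
translate([681, 168, 18]) cube([18, 341, 174]);


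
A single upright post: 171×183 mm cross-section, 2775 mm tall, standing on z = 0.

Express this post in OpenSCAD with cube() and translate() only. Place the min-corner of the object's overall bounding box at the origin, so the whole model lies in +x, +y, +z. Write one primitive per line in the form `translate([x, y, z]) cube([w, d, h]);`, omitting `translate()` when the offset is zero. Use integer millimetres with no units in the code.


cube([171, 183, 2775]);


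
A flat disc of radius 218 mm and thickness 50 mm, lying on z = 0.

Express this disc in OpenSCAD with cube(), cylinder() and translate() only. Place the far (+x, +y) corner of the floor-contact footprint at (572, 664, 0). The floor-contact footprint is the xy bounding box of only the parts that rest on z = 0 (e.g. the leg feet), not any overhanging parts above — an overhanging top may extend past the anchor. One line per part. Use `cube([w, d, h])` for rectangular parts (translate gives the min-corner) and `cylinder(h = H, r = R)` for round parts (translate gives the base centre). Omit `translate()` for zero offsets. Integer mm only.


translate([354, 446, 0]) cylinder(h = 50, r = 218);
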